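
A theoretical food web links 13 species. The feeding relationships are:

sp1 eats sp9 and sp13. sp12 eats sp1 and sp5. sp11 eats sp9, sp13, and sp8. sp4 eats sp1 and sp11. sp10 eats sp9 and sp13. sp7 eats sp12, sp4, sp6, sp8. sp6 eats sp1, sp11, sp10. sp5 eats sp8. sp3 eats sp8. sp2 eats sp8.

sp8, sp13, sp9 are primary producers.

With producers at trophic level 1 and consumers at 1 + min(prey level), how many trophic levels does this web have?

Producers (level 1): sp8, sp13, sp9.
Following each consumer down to its lowest-level prey: sp8 → sp5 → sp12 (levels 1 through 3).
All prey of sp12 (sp5 2, sp1 2) are at level 2 or above, so sp12 is at level 1 + 2 = 3.
Every consumer has at least one prey at level 2 or below, so none exceeds level 3.

3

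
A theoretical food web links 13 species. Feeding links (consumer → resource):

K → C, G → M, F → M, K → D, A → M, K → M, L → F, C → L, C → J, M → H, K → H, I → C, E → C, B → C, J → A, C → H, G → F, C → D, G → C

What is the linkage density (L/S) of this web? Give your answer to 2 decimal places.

There are L = 19 links among S = 13 species.
L/S = 19/13 = 1.4615 ≈ 1.46.

L/S = 1.46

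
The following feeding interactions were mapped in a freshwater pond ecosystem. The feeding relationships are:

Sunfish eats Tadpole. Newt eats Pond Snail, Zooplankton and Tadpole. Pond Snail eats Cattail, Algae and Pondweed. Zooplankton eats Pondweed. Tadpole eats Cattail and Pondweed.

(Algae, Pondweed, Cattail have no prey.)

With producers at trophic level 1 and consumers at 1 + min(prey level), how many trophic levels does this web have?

Producers (level 1): Algae, Pondweed, Cattail.
Following each consumer down to its lowest-level prey: Pondweed → Tadpole → Sunfish (levels 1 through 3).
All prey of Sunfish (Tadpole 2) are at level 2 or above, so Sunfish is at level 1 + 2 = 3.
Every consumer has at least one prey at level 2 or below, so none exceeds level 3.

3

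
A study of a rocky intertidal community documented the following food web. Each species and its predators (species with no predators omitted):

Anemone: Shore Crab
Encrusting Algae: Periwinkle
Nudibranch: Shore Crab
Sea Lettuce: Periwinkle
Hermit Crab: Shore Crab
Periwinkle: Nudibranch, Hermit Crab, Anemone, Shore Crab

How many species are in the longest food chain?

4 species

One longest chain: Sea Lettuce → Periwinkle → Nudibranch → Shore Crab.
It has 4 species and 3 links.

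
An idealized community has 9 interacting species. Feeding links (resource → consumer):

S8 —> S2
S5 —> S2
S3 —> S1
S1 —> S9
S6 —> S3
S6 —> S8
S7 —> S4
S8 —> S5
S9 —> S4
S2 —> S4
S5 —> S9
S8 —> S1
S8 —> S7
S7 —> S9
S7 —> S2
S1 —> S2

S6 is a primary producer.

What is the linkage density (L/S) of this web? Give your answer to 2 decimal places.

There are L = 16 links among S = 9 species.
L/S = 16/9 = 1.7778 ≈ 1.78.

L/S = 1.78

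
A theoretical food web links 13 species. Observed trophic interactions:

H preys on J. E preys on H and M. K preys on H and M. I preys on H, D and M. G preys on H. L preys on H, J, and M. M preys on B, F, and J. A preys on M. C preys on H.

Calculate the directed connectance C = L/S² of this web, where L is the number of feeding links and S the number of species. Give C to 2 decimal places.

The web has S = 13 species and L = 17 feeding links.
C = L / S² = 17 / 169 = 0.1006 ≈ 0.10.

C = 0.10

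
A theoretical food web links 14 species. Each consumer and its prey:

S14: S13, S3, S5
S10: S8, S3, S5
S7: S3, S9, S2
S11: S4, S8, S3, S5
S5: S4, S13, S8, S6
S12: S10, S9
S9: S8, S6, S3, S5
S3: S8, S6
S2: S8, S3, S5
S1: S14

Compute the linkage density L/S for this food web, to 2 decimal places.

There are L = 29 links among S = 14 species.
L/S = 29/14 = 2.0714 ≈ 2.07.

L/S = 2.07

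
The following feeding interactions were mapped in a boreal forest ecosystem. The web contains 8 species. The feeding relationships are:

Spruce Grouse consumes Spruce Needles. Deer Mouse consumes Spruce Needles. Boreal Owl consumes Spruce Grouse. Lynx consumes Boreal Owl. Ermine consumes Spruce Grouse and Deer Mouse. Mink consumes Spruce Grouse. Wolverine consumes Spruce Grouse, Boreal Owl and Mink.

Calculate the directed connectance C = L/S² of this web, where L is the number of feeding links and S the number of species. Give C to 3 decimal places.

C = 0.156

The web has S = 8 species and L = 10 feeding links.
C = L / S² = 10 / 64 = 0.1562 ≈ 0.156.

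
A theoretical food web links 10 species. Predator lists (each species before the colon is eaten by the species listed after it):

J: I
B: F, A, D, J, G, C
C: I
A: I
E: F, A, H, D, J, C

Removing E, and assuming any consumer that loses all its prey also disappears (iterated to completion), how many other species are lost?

1

Remove E.
Round 1: H (all prey gone) → extinct.
No further losses. Total secondary extinctions: 1.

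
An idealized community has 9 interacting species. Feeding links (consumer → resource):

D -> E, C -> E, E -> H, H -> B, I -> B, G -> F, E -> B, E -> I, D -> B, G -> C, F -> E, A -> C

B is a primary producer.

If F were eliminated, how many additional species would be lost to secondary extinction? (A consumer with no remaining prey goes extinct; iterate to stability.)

0

Remove F.
Every predator of it retains at least one other prey: G still has C.
No consumer loses all prey, so no secondary extinctions occur.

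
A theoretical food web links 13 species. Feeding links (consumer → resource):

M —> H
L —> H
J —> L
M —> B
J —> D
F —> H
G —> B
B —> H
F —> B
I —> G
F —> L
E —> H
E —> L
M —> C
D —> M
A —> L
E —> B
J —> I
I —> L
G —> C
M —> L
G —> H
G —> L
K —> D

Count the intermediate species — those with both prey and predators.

Intermediate species (has both prey and predators): L, B, G, M, I, D.
Count: 6.

6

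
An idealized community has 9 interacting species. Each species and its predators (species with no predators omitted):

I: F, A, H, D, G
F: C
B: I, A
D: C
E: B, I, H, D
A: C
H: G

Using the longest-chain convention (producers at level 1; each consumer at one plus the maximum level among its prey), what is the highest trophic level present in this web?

Producers (level 1): E.
E → B → I → H → G gives G level 5.
No species has a prey at level 5, so no species reaches level 6.

5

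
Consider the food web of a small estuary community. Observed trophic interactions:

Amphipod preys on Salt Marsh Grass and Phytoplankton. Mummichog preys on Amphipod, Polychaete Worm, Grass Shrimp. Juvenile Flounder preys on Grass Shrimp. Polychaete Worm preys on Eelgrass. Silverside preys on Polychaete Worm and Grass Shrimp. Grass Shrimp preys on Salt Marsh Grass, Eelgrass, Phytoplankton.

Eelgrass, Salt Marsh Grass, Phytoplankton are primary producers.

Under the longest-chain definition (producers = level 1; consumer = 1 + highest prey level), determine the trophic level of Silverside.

Eelgrass is a producer → level 1.
Polychaete Worm eats Eelgrass → level 2.
Silverside eats Polychaete Worm (level 2); other prey at levels: Grass Shrimp 2 → level 3.

Trophic level 3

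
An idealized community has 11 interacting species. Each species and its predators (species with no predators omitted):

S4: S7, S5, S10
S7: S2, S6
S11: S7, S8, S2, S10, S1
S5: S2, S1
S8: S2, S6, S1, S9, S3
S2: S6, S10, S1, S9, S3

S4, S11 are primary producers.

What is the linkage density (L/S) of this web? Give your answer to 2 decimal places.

There are L = 22 links among S = 11 species.
L/S = 22/11 = 2.0000 ≈ 2.00.

L/S = 2.00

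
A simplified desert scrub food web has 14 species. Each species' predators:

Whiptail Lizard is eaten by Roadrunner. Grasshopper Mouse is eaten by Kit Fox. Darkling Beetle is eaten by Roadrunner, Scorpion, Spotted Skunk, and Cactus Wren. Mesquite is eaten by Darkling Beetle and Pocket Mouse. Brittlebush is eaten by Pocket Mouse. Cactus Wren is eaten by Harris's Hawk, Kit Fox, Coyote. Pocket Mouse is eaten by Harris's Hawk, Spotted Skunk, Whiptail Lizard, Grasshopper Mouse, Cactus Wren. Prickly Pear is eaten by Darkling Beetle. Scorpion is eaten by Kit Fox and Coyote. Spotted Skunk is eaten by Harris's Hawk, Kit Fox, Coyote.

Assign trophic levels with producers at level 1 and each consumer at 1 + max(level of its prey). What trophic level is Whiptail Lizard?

Trophic level 3

Brittlebush is a producer → level 1.
Pocket Mouse eats Brittlebush (level 1); other prey at levels: Mesquite 1 → level 2.
Whiptail Lizard eats Pocket Mouse → level 3.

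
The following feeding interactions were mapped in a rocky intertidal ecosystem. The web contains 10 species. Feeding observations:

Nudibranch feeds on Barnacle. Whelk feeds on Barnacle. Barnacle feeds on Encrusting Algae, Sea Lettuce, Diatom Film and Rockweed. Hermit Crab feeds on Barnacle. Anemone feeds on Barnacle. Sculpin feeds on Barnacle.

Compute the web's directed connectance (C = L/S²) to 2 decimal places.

C = 0.09

The web has S = 10 species and L = 9 feeding links.
C = L / S² = 9 / 100 = 0.0900 ≈ 0.09.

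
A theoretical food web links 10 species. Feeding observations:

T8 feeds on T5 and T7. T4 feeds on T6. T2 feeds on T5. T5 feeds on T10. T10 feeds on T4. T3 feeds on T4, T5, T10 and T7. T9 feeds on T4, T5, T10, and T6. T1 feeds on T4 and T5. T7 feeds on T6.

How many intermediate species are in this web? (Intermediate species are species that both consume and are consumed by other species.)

Intermediate species (has both prey and predators): T7, T4, T10, T5.
Count: 4.

4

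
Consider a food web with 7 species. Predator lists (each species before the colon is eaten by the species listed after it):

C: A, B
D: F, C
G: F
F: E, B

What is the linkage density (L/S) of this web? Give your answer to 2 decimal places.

L/S = 1.00

There are L = 7 links among S = 7 species.
L/S = 7/7 = 1.0000 ≈ 1.00.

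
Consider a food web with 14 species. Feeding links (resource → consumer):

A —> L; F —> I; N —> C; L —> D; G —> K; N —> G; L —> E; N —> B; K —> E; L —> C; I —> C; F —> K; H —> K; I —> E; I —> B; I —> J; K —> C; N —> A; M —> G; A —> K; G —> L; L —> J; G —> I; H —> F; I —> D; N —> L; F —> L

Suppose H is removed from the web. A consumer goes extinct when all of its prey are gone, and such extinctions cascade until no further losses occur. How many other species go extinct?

1

Remove H.
Round 1: F (all prey gone) → extinct.
No further losses. Total secondary extinctions: 1.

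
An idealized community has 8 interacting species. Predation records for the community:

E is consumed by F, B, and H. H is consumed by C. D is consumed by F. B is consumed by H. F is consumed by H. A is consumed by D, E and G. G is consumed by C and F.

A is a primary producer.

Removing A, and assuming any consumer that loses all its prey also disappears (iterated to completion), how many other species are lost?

7

Remove A.
Round 1: D (all prey gone), E (all prey gone), G (all prey gone) → extinct.
Round 2: B (all prey gone), F (all prey gone) → extinct.
Round 3: H (all prey gone) → extinct.
Round 4: C (all prey gone) → extinct.
No further losses. Total secondary extinctions: 7.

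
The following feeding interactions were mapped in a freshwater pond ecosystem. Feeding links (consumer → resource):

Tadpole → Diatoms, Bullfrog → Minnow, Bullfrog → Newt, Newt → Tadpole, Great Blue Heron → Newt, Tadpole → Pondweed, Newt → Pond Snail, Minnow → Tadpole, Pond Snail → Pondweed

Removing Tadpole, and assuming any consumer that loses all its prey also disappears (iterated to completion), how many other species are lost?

1

Remove Tadpole.
Round 1: Minnow (all prey gone) → extinct.
No further losses. Total secondary extinctions: 1.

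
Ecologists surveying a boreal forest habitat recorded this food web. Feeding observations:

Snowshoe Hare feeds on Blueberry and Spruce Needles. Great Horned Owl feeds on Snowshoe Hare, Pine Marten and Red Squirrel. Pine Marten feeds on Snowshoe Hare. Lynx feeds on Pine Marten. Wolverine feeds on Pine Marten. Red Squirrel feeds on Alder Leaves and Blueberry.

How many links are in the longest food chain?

3 links

One longest chain: Spruce Needles → Snowshoe Hare → Pine Marten → Great Horned Owl.
It has 4 species and 3 links.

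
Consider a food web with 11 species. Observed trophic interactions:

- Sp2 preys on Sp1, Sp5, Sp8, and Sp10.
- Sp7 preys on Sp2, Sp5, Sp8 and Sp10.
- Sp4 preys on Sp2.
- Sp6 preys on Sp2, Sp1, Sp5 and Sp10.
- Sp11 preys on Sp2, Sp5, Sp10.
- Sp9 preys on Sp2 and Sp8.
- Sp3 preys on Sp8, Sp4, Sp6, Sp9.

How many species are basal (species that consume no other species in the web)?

4

Basal species (no prey listed): Sp8, Sp1, Sp10, Sp5.
Count: 4.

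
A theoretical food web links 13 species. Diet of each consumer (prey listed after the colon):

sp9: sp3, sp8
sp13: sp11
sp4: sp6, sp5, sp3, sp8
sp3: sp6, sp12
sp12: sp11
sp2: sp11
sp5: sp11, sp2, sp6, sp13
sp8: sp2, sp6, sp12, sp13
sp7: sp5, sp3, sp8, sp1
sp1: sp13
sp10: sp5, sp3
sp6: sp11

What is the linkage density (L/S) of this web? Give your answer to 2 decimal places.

L/S = 2.08

There are L = 27 links among S = 13 species.
L/S = 27/13 = 2.0769 ≈ 2.08.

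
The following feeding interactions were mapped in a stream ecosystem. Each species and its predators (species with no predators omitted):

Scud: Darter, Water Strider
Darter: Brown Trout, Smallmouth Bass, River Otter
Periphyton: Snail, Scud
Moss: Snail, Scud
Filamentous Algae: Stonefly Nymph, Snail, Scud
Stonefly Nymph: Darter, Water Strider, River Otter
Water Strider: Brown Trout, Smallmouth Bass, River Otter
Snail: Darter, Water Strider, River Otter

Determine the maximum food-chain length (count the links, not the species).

One longest chain: Filamentous Algae → Stonefly Nymph → Darter → Brown Trout.
It has 4 species and 3 links.

3 links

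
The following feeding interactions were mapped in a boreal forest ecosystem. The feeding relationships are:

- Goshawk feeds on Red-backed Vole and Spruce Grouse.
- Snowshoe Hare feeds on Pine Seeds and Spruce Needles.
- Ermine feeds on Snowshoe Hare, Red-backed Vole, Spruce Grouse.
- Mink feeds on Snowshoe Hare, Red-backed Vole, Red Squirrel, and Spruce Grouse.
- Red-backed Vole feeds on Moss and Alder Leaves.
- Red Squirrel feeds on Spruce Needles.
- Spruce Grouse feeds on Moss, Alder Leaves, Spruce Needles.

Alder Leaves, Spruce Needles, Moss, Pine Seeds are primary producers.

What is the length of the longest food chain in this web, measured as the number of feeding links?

2 links

One longest chain: Alder Leaves → Red-backed Vole → Ermine.
It has 3 species and 2 links.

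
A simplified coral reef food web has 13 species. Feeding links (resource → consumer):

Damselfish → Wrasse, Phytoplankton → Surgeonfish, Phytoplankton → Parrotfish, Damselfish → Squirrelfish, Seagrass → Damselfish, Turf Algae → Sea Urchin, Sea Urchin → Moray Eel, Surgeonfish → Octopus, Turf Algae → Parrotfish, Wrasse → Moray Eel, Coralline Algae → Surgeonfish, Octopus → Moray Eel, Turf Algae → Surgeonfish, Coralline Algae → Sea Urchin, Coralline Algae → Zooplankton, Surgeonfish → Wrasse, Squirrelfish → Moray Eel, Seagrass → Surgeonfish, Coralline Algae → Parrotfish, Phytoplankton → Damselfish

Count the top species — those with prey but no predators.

3

Top species (has prey, but nothing eats it): Parrotfish, Zooplankton, Moray Eel.
Count: 3.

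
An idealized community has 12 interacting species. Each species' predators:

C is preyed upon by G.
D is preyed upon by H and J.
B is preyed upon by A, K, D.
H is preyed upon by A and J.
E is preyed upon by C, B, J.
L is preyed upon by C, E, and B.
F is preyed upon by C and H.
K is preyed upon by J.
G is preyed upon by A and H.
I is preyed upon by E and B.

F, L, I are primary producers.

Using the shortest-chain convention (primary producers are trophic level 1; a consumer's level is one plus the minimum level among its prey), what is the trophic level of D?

L is a producer → level 1.
B eats L → level 2.
D eats B → level 3.
No prey of D is below level 2, so 3 is the minimum.

Trophic level 3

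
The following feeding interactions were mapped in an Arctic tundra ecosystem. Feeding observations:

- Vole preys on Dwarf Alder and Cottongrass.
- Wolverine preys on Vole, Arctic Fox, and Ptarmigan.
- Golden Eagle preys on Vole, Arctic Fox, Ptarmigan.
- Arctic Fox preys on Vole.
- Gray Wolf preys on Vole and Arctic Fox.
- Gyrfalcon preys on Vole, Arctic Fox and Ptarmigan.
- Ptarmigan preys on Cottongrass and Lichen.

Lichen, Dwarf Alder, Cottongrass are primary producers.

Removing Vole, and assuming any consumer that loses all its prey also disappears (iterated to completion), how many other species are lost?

2

Remove Vole.
Round 1: Arctic Fox (all prey gone) → extinct.
Round 2: Gray Wolf (all prey gone) → extinct.
No further losses. Total secondary extinctions: 2.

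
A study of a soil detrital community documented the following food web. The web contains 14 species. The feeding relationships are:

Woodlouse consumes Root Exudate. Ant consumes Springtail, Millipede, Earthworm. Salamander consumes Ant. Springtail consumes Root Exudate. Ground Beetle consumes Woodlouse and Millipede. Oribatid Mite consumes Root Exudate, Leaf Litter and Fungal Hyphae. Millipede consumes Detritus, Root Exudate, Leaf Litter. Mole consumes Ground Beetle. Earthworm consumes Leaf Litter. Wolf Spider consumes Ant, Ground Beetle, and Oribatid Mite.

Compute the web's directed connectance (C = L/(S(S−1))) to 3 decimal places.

The web has S = 14 species and L = 19 feeding links.
C = L / (S(S−1)) = 19 / 182 = 0.1044 ≈ 0.104.

C = 0.104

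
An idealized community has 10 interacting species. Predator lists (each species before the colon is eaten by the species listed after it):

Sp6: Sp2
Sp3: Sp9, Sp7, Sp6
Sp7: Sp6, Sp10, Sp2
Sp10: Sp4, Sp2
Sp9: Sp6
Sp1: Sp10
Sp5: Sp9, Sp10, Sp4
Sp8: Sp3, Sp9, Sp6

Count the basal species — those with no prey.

3

Basal species (no prey listed): Sp1, Sp8, Sp5.
Count: 3.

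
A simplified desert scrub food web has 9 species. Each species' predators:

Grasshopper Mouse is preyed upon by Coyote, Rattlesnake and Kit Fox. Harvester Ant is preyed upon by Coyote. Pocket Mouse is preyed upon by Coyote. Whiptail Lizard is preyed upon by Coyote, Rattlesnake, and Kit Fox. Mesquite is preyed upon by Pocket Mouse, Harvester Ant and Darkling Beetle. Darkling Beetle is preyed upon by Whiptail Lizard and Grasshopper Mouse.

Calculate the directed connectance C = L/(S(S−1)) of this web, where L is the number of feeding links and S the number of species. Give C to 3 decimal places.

C = 0.181

The web has S = 9 species and L = 13 feeding links.
C = L / (S(S−1)) = 13 / 72 = 0.1806 ≈ 0.181.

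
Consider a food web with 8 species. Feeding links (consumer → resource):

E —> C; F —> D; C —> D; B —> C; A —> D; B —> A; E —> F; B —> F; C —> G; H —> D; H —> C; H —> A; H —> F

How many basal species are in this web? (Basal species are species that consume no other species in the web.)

2

Basal species (no prey listed): G, D.
Count: 2.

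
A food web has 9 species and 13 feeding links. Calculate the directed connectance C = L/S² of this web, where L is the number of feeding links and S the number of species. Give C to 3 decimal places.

The web has S = 9 species and L = 13 feeding links.
C = L / S² = 13 / 81 = 0.1605 ≈ 0.160.

C = 0.160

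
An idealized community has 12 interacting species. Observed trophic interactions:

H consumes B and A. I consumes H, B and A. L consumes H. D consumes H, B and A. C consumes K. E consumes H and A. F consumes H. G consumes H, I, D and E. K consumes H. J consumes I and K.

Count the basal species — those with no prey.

2

Basal species (no prey listed): B, A.
Count: 2.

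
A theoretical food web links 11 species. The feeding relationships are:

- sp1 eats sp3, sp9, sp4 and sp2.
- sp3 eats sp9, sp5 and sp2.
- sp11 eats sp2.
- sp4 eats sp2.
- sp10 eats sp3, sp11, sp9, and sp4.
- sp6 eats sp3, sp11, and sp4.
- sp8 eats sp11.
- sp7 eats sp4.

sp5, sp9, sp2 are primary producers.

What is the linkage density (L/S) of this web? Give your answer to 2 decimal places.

L/S = 1.64

There are L = 18 links among S = 11 species.
L/S = 18/11 = 1.6364 ≈ 1.64.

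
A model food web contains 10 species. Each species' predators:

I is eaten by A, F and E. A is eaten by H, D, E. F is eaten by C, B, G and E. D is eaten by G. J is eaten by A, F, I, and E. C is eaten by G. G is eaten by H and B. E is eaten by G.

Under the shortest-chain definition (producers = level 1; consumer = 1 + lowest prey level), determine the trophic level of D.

J is a producer → level 1.
A eats J → level 2.
D eats A → level 3.
No prey of D is below level 2, so 3 is the minimum.

Trophic level 3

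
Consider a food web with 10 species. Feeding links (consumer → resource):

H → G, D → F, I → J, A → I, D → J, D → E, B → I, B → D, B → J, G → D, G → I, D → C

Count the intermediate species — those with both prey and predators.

Intermediate species (has both prey and predators): I, D, G.
Count: 3.

3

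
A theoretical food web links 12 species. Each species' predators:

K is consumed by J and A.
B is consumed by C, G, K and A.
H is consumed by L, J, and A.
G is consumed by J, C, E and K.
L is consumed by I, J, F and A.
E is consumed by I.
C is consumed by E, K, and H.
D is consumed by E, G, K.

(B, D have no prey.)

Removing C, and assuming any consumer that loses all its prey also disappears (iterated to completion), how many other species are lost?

Remove C.
Round 1: H (all prey gone) → extinct.
Round 2: L (all prey gone) → extinct.
Round 3: F (all prey gone) → extinct.
No further losses. Total secondary extinctions: 3.

3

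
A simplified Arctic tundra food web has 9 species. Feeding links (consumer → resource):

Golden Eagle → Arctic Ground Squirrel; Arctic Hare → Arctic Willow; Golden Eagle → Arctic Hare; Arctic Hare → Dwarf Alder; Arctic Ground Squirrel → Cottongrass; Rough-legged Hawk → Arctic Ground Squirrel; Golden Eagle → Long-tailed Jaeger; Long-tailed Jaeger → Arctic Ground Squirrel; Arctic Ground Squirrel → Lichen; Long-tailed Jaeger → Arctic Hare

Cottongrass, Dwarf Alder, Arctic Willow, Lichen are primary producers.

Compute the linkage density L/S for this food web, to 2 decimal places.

There are L = 10 links among S = 9 species.
L/S = 10/9 = 1.1111 ≈ 1.11.

L/S = 1.11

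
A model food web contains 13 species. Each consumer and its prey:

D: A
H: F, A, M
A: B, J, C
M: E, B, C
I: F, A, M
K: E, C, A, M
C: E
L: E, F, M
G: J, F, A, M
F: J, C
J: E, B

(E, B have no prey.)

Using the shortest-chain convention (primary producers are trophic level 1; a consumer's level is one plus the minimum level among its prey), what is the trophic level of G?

E is a producer → level 1.
J eats E → level 2.
G eats J → level 3.
No prey of G is below level 2, so 3 is the minimum.

Trophic level 3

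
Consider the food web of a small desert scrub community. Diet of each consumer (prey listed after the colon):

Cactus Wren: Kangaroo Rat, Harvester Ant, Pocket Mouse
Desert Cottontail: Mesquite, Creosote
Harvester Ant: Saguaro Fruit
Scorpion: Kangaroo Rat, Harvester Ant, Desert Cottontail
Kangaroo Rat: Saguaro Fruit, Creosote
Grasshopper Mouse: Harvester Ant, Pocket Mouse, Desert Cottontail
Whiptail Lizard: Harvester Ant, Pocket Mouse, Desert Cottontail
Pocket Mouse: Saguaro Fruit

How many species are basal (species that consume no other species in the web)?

Basal species (no prey listed): Mesquite, Saguaro Fruit, Creosote.
Count: 3.

3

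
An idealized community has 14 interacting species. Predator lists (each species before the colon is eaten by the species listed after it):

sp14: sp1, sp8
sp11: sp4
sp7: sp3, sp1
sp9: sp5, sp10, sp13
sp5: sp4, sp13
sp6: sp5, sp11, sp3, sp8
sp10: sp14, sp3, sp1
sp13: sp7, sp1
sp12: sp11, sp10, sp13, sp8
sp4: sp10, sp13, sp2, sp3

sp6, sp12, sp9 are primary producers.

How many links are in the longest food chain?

5 links

One longest chain: sp6 → sp5 → sp4 → sp13 → sp7 → sp3.
It has 6 species and 5 links.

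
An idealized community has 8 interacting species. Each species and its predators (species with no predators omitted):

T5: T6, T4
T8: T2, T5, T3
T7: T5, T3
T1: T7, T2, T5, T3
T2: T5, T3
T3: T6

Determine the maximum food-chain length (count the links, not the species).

One longest chain: T1 → T7 → T5 → T6.
It has 4 species and 3 links.

3 links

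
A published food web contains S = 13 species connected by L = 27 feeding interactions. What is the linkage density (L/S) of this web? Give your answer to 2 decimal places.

L/S = 2.08

There are L = 27 links among S = 13 species.
L/S = 27/13 = 2.0769 ≈ 2.08.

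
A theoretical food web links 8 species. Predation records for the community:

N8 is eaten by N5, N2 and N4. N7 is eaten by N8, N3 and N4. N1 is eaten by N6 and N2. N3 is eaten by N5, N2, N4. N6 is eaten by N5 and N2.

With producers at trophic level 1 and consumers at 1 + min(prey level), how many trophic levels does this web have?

Producers (level 1): N1, N7.
Following each consumer down to its lowest-level prey: N7 → N8 → N5 (levels 1 through 3).
All prey of N5 (N8 2, N3 2, N6 2) are at level 2 or above, so N5 is at level 1 + 2 = 3.
Every consumer has at least one prey at level 2 or below, so none exceeds level 3.

3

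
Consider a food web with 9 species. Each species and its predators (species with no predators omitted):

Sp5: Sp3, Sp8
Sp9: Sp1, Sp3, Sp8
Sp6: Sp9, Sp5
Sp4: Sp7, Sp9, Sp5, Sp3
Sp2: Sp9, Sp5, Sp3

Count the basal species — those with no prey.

3

Basal species (no prey listed): Sp2, Sp6, Sp4.
Count: 3.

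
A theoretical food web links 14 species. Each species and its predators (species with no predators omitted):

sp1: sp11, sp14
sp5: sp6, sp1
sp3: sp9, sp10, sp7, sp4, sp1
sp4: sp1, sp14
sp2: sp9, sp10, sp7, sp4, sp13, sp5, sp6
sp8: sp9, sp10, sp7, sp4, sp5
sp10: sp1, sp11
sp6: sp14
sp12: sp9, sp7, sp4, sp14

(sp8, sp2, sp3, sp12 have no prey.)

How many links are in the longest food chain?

One longest chain: sp8 → sp5 → sp1 → sp11.
It has 4 species and 3 links.

3 links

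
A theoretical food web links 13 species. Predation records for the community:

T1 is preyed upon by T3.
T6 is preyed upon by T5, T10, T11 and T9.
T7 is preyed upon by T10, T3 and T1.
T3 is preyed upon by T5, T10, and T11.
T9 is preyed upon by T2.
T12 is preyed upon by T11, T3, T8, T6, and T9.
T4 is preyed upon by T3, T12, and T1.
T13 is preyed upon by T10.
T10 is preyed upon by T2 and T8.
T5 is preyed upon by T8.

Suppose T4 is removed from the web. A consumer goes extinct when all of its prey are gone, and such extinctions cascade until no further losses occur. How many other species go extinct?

3

Remove T4.
Round 1: T12 (all prey gone) → extinct.
Round 2: T6 (all prey gone) → extinct.
Round 3: T9 (all prey gone) → extinct.
No further losses. Total secondary extinctions: 3.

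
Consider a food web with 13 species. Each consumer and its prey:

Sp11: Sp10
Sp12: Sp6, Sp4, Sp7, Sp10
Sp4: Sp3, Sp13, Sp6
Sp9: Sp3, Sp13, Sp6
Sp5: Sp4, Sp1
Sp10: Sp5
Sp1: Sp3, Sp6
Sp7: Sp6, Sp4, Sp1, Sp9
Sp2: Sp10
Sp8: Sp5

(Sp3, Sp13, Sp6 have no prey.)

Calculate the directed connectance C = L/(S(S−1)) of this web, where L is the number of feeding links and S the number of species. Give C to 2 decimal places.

C = 0.14

The web has S = 13 species and L = 22 feeding links.
C = L / (S(S−1)) = 22 / 156 = 0.1410 ≈ 0.14.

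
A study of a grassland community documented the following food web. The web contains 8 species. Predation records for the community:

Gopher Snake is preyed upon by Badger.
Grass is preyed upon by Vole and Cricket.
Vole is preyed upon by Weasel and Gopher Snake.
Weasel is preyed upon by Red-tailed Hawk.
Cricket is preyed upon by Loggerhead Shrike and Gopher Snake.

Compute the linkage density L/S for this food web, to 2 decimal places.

L/S = 1.00

There are L = 8 links among S = 8 species.
L/S = 8/8 = 1.0000 ≈ 1.00.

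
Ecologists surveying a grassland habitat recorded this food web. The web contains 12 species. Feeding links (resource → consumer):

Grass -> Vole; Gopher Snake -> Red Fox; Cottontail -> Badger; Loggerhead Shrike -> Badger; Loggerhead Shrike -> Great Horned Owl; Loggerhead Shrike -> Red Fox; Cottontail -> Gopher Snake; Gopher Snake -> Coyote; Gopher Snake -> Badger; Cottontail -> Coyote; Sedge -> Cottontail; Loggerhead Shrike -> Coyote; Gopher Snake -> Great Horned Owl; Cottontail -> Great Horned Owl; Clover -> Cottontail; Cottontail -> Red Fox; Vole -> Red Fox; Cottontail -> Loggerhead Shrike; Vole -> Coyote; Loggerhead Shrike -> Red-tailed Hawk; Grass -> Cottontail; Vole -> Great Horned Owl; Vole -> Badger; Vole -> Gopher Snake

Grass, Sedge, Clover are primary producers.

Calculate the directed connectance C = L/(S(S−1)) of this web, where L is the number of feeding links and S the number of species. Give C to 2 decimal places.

The web has S = 12 species and L = 24 feeding links.
C = L / (S(S−1)) = 24 / 132 = 0.1818 ≈ 0.18.

C = 0.18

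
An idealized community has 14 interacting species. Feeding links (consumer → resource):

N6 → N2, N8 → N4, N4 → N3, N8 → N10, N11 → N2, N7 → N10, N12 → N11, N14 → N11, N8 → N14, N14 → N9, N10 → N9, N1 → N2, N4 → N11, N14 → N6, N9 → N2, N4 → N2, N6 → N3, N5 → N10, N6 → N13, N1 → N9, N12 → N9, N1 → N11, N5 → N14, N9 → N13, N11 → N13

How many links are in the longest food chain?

3 links

One longest chain: N2 → N9 → N10 → N5.
It has 4 species and 3 links.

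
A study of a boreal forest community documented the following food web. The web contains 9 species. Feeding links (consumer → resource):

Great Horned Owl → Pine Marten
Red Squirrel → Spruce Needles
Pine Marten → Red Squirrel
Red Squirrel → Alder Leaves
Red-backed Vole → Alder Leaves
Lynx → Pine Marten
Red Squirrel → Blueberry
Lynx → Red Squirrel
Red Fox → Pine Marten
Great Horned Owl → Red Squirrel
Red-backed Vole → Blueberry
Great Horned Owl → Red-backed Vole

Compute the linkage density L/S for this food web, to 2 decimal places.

L/S = 1.33

There are L = 12 links among S = 9 species.
L/S = 12/9 = 1.3333 ≈ 1.33.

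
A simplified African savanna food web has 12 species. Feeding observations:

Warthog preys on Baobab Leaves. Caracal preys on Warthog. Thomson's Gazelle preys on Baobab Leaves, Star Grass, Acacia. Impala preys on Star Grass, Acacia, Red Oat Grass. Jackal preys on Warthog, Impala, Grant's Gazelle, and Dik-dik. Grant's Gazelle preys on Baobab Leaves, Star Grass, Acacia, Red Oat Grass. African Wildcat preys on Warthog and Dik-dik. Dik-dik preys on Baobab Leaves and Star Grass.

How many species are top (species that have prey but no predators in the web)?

Top species (has prey, but nothing eats it): Thomson's Gazelle, Caracal, African Wildcat, Jackal.
Count: 4.

4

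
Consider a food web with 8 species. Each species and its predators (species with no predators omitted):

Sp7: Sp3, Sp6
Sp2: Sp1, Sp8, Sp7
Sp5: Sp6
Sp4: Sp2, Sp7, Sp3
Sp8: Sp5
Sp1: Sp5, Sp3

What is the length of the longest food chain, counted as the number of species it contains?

5 species

One longest chain: Sp4 → Sp2 → Sp1 → Sp5 → Sp6.
It has 5 species and 4 links.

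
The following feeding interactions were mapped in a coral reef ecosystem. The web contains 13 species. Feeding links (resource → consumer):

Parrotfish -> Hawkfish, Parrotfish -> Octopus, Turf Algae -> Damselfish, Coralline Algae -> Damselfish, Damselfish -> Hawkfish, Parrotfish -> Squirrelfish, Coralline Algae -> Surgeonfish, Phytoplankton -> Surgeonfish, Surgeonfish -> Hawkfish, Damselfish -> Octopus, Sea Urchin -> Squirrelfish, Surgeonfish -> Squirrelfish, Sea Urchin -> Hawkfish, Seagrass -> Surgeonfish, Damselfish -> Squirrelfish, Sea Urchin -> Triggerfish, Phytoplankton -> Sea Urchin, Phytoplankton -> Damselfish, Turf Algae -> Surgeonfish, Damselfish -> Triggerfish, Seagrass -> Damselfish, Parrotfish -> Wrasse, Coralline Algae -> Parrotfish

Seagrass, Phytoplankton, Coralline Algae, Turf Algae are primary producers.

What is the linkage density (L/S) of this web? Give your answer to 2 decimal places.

There are L = 23 links among S = 13 species.
L/S = 23/13 = 1.7692 ≈ 1.77.

L/S = 1.77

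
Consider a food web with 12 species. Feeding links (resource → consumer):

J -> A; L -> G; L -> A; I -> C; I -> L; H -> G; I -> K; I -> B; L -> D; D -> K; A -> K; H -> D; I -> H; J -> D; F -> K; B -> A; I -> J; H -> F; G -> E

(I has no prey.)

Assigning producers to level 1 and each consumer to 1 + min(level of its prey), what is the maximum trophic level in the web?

Producers (level 1): I.
Following each consumer down to its lowest-level prey: I → L → G → E (levels 1 through 4).
All prey of E (G 3) are at level 3 or above, so E is at level 1 + 3 = 4.
Every consumer has at least one prey at level 3 or below, so none exceeds level 4.

4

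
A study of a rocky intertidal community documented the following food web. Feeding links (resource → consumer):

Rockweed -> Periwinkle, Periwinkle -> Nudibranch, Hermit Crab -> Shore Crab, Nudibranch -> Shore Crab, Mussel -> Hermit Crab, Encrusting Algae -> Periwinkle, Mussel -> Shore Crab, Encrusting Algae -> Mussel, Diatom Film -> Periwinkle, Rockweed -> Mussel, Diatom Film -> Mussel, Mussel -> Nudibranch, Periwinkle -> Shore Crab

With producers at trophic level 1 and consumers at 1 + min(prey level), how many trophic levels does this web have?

Producers (level 1): Encrusting Algae, Diatom Film, Rockweed.
Following each consumer down to its lowest-level prey: Encrusting Algae → Periwinkle → Shore Crab (levels 1 through 3).
All prey of Shore Crab (Periwinkle 2, Mussel 2, Nudibranch 3, Hermit Crab 3) are at level 2 or above, so Shore Crab is at level 1 + 2 = 3.
Every consumer has at least one prey at level 2 or below, so none exceeds level 3.

3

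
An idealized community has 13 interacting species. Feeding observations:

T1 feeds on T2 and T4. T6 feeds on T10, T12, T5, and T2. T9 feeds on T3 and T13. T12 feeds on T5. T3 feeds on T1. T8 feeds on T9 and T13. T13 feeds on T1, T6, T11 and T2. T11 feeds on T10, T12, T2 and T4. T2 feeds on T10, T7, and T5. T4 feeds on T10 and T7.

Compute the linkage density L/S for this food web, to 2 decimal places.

There are L = 25 links among S = 13 species.
L/S = 25/13 = 1.9231 ≈ 1.92.

L/S = 1.92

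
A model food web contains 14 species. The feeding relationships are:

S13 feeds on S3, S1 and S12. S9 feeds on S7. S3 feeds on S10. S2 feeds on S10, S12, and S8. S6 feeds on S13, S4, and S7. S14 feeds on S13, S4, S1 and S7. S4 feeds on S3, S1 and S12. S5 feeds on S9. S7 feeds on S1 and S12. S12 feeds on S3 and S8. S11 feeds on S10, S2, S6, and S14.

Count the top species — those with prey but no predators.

2

Top species (has prey, but nothing eats it): S11, S5.
Count: 2.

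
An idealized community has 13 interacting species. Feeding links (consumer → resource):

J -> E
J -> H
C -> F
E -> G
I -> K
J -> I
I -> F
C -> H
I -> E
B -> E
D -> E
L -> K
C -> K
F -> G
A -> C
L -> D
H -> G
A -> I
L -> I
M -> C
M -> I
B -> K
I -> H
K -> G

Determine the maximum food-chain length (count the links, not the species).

One longest chain: G → F → I → L.
It has 4 species and 3 links.

3 links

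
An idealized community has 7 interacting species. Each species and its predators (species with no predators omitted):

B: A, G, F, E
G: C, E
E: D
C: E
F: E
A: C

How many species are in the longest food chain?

One longest chain: B → A → C → E → D.
It has 5 species and 4 links.

5 species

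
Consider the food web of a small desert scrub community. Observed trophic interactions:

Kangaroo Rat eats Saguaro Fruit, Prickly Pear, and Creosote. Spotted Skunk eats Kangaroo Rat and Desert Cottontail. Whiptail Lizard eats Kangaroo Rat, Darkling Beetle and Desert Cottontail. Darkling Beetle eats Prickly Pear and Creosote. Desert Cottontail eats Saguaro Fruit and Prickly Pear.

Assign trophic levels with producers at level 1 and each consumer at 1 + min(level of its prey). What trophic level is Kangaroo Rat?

Creosote is a producer → level 1.
Kangaroo Rat eats Creosote → level 2.

Trophic level 2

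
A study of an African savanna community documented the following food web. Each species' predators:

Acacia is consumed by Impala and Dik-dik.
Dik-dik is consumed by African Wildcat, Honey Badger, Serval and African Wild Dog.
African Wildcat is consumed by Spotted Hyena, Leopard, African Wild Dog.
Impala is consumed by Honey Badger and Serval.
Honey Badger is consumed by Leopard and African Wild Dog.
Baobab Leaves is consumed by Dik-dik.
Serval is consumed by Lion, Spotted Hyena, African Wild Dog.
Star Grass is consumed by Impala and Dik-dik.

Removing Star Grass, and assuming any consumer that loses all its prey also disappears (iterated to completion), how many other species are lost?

Remove Star Grass.
Every predator of it retains at least one other prey: Impala still has Acacia; Dik-dik still has Baobab Leaves, Acacia.
No consumer loses all prey, so no secondary extinctions occur.

0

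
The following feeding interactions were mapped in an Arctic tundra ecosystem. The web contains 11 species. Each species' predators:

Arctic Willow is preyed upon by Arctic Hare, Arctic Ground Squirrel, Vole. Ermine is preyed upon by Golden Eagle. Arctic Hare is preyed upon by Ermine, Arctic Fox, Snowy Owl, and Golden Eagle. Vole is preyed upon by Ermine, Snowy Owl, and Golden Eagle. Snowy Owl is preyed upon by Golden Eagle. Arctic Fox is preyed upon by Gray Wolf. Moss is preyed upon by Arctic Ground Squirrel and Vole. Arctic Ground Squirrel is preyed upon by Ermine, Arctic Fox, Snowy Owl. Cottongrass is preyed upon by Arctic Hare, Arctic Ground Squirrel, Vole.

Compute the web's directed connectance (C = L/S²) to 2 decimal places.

C = 0.17

The web has S = 11 species and L = 21 feeding links.
C = L / S² = 21 / 121 = 0.1736 ≈ 0.17.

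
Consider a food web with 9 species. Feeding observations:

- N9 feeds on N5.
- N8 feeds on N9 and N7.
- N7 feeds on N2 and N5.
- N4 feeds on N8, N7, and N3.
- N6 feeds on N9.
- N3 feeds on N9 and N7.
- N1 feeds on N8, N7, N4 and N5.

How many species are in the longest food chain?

5 species

One longest chain: N5 → N9 → N3 → N4 → N1.
It has 5 species and 4 links.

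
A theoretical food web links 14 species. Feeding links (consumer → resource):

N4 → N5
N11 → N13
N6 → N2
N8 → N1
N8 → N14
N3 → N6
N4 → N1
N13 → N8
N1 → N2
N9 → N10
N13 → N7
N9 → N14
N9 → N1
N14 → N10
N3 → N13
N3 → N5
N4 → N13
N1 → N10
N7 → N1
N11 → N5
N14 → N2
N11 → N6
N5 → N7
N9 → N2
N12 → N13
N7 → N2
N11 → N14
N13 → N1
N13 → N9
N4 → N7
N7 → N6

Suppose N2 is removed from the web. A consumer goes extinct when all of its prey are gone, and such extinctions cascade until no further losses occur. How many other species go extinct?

1

Remove N2.
Round 1: N6 (all prey gone) → extinct.
No further losses. Total secondary extinctions: 1.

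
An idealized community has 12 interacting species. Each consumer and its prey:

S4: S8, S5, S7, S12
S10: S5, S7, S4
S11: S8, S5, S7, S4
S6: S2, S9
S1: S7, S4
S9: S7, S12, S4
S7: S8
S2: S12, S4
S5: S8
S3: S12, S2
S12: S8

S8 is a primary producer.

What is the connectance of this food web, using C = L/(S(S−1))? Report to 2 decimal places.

The web has S = 12 species and L = 25 feeding links.
C = L / (S(S−1)) = 25 / 132 = 0.1894 ≈ 0.19.

C = 0.19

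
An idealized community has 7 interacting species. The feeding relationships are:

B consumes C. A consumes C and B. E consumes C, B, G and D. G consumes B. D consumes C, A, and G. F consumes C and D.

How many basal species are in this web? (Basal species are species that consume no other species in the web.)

Basal species (no prey listed): C.
Count: 1.

1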